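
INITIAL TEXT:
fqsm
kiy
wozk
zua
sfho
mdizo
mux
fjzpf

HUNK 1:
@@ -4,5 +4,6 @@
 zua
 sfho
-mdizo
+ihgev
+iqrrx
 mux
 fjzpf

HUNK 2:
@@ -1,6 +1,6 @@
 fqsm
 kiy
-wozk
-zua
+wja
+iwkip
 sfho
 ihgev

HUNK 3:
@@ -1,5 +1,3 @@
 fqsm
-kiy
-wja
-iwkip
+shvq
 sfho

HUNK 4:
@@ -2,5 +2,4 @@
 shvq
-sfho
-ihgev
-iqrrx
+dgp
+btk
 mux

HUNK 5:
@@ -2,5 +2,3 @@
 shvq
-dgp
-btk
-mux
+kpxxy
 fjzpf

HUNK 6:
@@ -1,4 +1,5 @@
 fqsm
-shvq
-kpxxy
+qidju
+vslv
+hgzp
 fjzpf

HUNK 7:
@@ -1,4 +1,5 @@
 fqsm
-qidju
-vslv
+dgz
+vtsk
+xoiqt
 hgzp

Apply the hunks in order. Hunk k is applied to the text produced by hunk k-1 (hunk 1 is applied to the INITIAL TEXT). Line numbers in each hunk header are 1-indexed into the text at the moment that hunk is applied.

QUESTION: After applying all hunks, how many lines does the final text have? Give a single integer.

Hunk 1: at line 4 remove [mdizo] add [ihgev,iqrrx] -> 9 lines: fqsm kiy wozk zua sfho ihgev iqrrx mux fjzpf
Hunk 2: at line 1 remove [wozk,zua] add [wja,iwkip] -> 9 lines: fqsm kiy wja iwkip sfho ihgev iqrrx mux fjzpf
Hunk 3: at line 1 remove [kiy,wja,iwkip] add [shvq] -> 7 lines: fqsm shvq sfho ihgev iqrrx mux fjzpf
Hunk 4: at line 2 remove [sfho,ihgev,iqrrx] add [dgp,btk] -> 6 lines: fqsm shvq dgp btk mux fjzpf
Hunk 5: at line 2 remove [dgp,btk,mux] add [kpxxy] -> 4 lines: fqsm shvq kpxxy fjzpf
Hunk 6: at line 1 remove [shvq,kpxxy] add [qidju,vslv,hgzp] -> 5 lines: fqsm qidju vslv hgzp fjzpf
Hunk 7: at line 1 remove [qidju,vslv] add [dgz,vtsk,xoiqt] -> 6 lines: fqsm dgz vtsk xoiqt hgzp fjzpf
Final line count: 6

Answer: 6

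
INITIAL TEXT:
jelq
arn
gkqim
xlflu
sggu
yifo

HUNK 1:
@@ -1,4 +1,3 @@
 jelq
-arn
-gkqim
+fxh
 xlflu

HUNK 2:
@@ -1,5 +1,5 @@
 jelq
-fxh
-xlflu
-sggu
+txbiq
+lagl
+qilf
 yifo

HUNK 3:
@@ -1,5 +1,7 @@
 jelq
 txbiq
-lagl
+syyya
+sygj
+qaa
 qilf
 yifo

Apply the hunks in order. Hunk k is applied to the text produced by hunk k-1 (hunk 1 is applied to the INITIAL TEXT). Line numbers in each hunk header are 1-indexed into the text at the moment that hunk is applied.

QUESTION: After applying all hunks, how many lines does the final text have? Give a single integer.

Answer: 7

Derivation:
Hunk 1: at line 1 remove [arn,gkqim] add [fxh] -> 5 lines: jelq fxh xlflu sggu yifo
Hunk 2: at line 1 remove [fxh,xlflu,sggu] add [txbiq,lagl,qilf] -> 5 lines: jelq txbiq lagl qilf yifo
Hunk 3: at line 1 remove [lagl] add [syyya,sygj,qaa] -> 7 lines: jelq txbiq syyya sygj qaa qilf yifo
Final line count: 7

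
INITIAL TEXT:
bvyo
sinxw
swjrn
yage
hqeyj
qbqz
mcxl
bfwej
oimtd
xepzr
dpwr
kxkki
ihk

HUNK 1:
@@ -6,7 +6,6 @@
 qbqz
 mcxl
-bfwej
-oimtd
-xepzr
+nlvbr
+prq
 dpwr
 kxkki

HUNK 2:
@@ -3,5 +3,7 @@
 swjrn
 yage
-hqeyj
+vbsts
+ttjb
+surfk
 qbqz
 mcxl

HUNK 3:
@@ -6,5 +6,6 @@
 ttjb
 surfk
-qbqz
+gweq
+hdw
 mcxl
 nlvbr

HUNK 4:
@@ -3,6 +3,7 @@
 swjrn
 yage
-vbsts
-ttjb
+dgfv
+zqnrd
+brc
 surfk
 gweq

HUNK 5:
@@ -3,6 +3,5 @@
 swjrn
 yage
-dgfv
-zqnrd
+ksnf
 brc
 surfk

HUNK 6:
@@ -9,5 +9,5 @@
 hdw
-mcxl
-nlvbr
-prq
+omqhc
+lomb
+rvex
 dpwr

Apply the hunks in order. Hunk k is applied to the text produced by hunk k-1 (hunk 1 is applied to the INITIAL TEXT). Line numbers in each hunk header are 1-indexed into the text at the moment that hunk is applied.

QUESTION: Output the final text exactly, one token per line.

Hunk 1: at line 6 remove [bfwej,oimtd,xepzr] add [nlvbr,prq] -> 12 lines: bvyo sinxw swjrn yage hqeyj qbqz mcxl nlvbr prq dpwr kxkki ihk
Hunk 2: at line 3 remove [hqeyj] add [vbsts,ttjb,surfk] -> 14 lines: bvyo sinxw swjrn yage vbsts ttjb surfk qbqz mcxl nlvbr prq dpwr kxkki ihk
Hunk 3: at line 6 remove [qbqz] add [gweq,hdw] -> 15 lines: bvyo sinxw swjrn yage vbsts ttjb surfk gweq hdw mcxl nlvbr prq dpwr kxkki ihk
Hunk 4: at line 3 remove [vbsts,ttjb] add [dgfv,zqnrd,brc] -> 16 lines: bvyo sinxw swjrn yage dgfv zqnrd brc surfk gweq hdw mcxl nlvbr prq dpwr kxkki ihk
Hunk 5: at line 3 remove [dgfv,zqnrd] add [ksnf] -> 15 lines: bvyo sinxw swjrn yage ksnf brc surfk gweq hdw mcxl nlvbr prq dpwr kxkki ihk
Hunk 6: at line 9 remove [mcxl,nlvbr,prq] add [omqhc,lomb,rvex] -> 15 lines: bvyo sinxw swjrn yage ksnf brc surfk gweq hdw omqhc lomb rvex dpwr kxkki ihk

Answer: bvyo
sinxw
swjrn
yage
ksnf
brc
surfk
gweq
hdw
omqhc
lomb
rvex
dpwr
kxkki
ihk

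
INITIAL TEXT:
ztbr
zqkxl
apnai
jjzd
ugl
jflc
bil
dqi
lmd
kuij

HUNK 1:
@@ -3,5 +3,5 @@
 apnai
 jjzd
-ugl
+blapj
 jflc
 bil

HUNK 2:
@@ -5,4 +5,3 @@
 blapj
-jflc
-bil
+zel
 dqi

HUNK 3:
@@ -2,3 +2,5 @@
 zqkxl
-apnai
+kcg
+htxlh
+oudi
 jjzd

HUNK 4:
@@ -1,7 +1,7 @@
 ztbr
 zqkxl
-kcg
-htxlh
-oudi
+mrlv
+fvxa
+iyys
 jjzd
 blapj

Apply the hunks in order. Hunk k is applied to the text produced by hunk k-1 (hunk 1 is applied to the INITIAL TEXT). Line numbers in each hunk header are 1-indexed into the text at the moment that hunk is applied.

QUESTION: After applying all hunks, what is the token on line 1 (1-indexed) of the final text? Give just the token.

Answer: ztbr

Derivation:
Hunk 1: at line 3 remove [ugl] add [blapj] -> 10 lines: ztbr zqkxl apnai jjzd blapj jflc bil dqi lmd kuij
Hunk 2: at line 5 remove [jflc,bil] add [zel] -> 9 lines: ztbr zqkxl apnai jjzd blapj zel dqi lmd kuij
Hunk 3: at line 2 remove [apnai] add [kcg,htxlh,oudi] -> 11 lines: ztbr zqkxl kcg htxlh oudi jjzd blapj zel dqi lmd kuij
Hunk 4: at line 1 remove [kcg,htxlh,oudi] add [mrlv,fvxa,iyys] -> 11 lines: ztbr zqkxl mrlv fvxa iyys jjzd blapj zel dqi lmd kuij
Final line 1: ztbr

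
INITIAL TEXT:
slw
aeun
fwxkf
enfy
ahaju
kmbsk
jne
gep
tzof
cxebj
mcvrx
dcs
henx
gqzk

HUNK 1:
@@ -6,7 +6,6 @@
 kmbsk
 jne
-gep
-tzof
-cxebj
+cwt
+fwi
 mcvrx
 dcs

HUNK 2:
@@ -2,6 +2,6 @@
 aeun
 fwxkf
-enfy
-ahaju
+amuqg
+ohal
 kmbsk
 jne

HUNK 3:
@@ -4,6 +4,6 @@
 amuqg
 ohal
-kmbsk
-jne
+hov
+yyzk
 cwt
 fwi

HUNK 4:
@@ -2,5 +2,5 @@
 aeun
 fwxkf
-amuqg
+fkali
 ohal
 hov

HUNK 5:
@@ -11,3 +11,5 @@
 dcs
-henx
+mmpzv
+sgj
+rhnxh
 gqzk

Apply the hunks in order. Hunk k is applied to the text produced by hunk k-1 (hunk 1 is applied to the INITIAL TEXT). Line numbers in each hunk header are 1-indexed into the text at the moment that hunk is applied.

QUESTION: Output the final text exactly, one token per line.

Answer: slw
aeun
fwxkf
fkali
ohal
hov
yyzk
cwt
fwi
mcvrx
dcs
mmpzv
sgj
rhnxh
gqzk

Derivation:
Hunk 1: at line 6 remove [gep,tzof,cxebj] add [cwt,fwi] -> 13 lines: slw aeun fwxkf enfy ahaju kmbsk jne cwt fwi mcvrx dcs henx gqzk
Hunk 2: at line 2 remove [enfy,ahaju] add [amuqg,ohal] -> 13 lines: slw aeun fwxkf amuqg ohal kmbsk jne cwt fwi mcvrx dcs henx gqzk
Hunk 3: at line 4 remove [kmbsk,jne] add [hov,yyzk] -> 13 lines: slw aeun fwxkf amuqg ohal hov yyzk cwt fwi mcvrx dcs henx gqzk
Hunk 4: at line 2 remove [amuqg] add [fkali] -> 13 lines: slw aeun fwxkf fkali ohal hov yyzk cwt fwi mcvrx dcs henx gqzk
Hunk 5: at line 11 remove [henx] add [mmpzv,sgj,rhnxh] -> 15 lines: slw aeun fwxkf fkali ohal hov yyzk cwt fwi mcvrx dcs mmpzv sgj rhnxh gqzk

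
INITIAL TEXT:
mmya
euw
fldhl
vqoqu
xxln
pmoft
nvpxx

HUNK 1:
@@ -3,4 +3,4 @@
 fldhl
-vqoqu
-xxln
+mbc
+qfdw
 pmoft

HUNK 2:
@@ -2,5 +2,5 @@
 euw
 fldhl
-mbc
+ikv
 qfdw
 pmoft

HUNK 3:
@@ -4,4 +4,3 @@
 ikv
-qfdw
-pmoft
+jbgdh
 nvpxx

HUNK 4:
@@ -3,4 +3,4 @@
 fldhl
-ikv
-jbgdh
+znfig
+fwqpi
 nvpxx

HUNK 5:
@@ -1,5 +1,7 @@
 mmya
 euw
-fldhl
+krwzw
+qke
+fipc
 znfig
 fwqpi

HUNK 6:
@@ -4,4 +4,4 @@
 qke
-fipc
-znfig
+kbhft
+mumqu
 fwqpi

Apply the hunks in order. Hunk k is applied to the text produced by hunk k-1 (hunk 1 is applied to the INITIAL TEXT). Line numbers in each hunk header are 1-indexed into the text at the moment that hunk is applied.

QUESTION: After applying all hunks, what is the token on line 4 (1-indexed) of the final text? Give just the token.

Answer: qke

Derivation:
Hunk 1: at line 3 remove [vqoqu,xxln] add [mbc,qfdw] -> 7 lines: mmya euw fldhl mbc qfdw pmoft nvpxx
Hunk 2: at line 2 remove [mbc] add [ikv] -> 7 lines: mmya euw fldhl ikv qfdw pmoft nvpxx
Hunk 3: at line 4 remove [qfdw,pmoft] add [jbgdh] -> 6 lines: mmya euw fldhl ikv jbgdh nvpxx
Hunk 4: at line 3 remove [ikv,jbgdh] add [znfig,fwqpi] -> 6 lines: mmya euw fldhl znfig fwqpi nvpxx
Hunk 5: at line 1 remove [fldhl] add [krwzw,qke,fipc] -> 8 lines: mmya euw krwzw qke fipc znfig fwqpi nvpxx
Hunk 6: at line 4 remove [fipc,znfig] add [kbhft,mumqu] -> 8 lines: mmya euw krwzw qke kbhft mumqu fwqpi nvpxx
Final line 4: qke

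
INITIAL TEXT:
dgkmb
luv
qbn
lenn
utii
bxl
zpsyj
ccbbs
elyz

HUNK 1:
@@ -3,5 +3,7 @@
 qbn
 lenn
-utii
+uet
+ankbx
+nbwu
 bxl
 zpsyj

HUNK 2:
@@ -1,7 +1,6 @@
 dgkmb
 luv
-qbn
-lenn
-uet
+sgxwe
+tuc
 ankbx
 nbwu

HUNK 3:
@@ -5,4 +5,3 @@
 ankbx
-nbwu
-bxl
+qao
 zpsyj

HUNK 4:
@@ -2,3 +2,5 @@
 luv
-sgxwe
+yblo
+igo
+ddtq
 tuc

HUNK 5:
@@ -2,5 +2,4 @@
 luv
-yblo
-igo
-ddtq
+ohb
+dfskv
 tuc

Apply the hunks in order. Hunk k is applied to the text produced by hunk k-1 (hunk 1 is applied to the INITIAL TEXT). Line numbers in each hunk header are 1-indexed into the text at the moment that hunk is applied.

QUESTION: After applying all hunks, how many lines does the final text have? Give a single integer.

Hunk 1: at line 3 remove [utii] add [uet,ankbx,nbwu] -> 11 lines: dgkmb luv qbn lenn uet ankbx nbwu bxl zpsyj ccbbs elyz
Hunk 2: at line 1 remove [qbn,lenn,uet] add [sgxwe,tuc] -> 10 lines: dgkmb luv sgxwe tuc ankbx nbwu bxl zpsyj ccbbs elyz
Hunk 3: at line 5 remove [nbwu,bxl] add [qao] -> 9 lines: dgkmb luv sgxwe tuc ankbx qao zpsyj ccbbs elyz
Hunk 4: at line 2 remove [sgxwe] add [yblo,igo,ddtq] -> 11 lines: dgkmb luv yblo igo ddtq tuc ankbx qao zpsyj ccbbs elyz
Hunk 5: at line 2 remove [yblo,igo,ddtq] add [ohb,dfskv] -> 10 lines: dgkmb luv ohb dfskv tuc ankbx qao zpsyj ccbbs elyz
Final line count: 10

Answer: 10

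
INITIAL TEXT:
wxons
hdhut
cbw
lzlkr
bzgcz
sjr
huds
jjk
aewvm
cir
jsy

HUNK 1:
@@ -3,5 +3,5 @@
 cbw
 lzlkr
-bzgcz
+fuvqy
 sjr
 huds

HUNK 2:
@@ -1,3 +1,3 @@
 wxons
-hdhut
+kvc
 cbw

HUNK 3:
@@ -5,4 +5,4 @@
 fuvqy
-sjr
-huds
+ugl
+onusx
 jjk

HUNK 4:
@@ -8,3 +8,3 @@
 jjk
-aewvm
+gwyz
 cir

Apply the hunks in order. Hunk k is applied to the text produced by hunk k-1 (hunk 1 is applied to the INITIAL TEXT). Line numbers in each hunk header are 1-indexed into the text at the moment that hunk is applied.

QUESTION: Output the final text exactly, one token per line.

Hunk 1: at line 3 remove [bzgcz] add [fuvqy] -> 11 lines: wxons hdhut cbw lzlkr fuvqy sjr huds jjk aewvm cir jsy
Hunk 2: at line 1 remove [hdhut] add [kvc] -> 11 lines: wxons kvc cbw lzlkr fuvqy sjr huds jjk aewvm cir jsy
Hunk 3: at line 5 remove [sjr,huds] add [ugl,onusx] -> 11 lines: wxons kvc cbw lzlkr fuvqy ugl onusx jjk aewvm cir jsy
Hunk 4: at line 8 remove [aewvm] add [gwyz] -> 11 lines: wxons kvc cbw lzlkr fuvqy ugl onusx jjk gwyz cir jsy

Answer: wxons
kvc
cbw
lzlkr
fuvqy
ugl
onusx
jjk
gwyz
cir
jsy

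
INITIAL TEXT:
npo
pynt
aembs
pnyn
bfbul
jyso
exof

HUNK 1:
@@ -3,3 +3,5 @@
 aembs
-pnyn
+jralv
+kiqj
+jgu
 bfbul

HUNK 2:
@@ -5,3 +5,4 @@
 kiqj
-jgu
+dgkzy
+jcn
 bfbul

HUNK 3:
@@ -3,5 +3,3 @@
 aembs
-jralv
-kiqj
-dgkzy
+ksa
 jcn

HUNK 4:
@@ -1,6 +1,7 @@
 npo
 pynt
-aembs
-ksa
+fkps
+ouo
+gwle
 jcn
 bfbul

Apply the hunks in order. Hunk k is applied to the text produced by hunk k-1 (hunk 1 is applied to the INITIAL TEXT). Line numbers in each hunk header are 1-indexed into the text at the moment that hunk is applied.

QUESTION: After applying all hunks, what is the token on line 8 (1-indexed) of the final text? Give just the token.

Hunk 1: at line 3 remove [pnyn] add [jralv,kiqj,jgu] -> 9 lines: npo pynt aembs jralv kiqj jgu bfbul jyso exof
Hunk 2: at line 5 remove [jgu] add [dgkzy,jcn] -> 10 lines: npo pynt aembs jralv kiqj dgkzy jcn bfbul jyso exof
Hunk 3: at line 3 remove [jralv,kiqj,dgkzy] add [ksa] -> 8 lines: npo pynt aembs ksa jcn bfbul jyso exof
Hunk 4: at line 1 remove [aembs,ksa] add [fkps,ouo,gwle] -> 9 lines: npo pynt fkps ouo gwle jcn bfbul jyso exof
Final line 8: jyso

Answer: jyso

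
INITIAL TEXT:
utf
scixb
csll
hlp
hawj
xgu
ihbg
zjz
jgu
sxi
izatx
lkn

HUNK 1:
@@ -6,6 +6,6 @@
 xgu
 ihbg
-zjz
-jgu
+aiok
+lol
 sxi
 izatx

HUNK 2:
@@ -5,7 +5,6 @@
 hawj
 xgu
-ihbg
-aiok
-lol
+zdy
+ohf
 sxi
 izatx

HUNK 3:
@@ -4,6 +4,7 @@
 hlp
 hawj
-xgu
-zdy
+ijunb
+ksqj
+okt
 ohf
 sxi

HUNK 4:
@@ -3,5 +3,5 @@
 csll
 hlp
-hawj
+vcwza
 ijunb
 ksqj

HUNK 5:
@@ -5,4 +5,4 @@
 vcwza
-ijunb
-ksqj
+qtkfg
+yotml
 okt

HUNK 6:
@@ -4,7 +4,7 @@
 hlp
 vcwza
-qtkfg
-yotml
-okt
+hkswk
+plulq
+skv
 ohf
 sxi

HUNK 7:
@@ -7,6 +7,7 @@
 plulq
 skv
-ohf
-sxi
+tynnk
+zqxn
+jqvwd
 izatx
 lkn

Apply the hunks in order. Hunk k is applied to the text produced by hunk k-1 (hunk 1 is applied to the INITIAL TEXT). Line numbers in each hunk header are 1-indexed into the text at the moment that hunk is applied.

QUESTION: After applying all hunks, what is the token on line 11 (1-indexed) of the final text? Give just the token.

Hunk 1: at line 6 remove [zjz,jgu] add [aiok,lol] -> 12 lines: utf scixb csll hlp hawj xgu ihbg aiok lol sxi izatx lkn
Hunk 2: at line 5 remove [ihbg,aiok,lol] add [zdy,ohf] -> 11 lines: utf scixb csll hlp hawj xgu zdy ohf sxi izatx lkn
Hunk 3: at line 4 remove [xgu,zdy] add [ijunb,ksqj,okt] -> 12 lines: utf scixb csll hlp hawj ijunb ksqj okt ohf sxi izatx lkn
Hunk 4: at line 3 remove [hawj] add [vcwza] -> 12 lines: utf scixb csll hlp vcwza ijunb ksqj okt ohf sxi izatx lkn
Hunk 5: at line 5 remove [ijunb,ksqj] add [qtkfg,yotml] -> 12 lines: utf scixb csll hlp vcwza qtkfg yotml okt ohf sxi izatx lkn
Hunk 6: at line 4 remove [qtkfg,yotml,okt] add [hkswk,plulq,skv] -> 12 lines: utf scixb csll hlp vcwza hkswk plulq skv ohf sxi izatx lkn
Hunk 7: at line 7 remove [ohf,sxi] add [tynnk,zqxn,jqvwd] -> 13 lines: utf scixb csll hlp vcwza hkswk plulq skv tynnk zqxn jqvwd izatx lkn
Final line 11: jqvwd

Answer: jqvwd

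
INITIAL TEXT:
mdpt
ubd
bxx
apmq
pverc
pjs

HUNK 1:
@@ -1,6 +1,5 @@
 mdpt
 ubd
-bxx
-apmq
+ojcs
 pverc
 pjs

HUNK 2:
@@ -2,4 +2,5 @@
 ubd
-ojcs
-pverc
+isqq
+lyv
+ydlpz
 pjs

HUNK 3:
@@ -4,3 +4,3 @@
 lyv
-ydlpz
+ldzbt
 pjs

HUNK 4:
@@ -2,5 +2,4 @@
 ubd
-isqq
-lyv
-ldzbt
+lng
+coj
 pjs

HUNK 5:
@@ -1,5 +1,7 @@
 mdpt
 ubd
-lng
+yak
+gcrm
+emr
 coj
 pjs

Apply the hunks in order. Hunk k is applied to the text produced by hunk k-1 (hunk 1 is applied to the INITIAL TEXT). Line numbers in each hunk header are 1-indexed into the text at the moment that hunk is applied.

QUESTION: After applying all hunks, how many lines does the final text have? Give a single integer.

Answer: 7

Derivation:
Hunk 1: at line 1 remove [bxx,apmq] add [ojcs] -> 5 lines: mdpt ubd ojcs pverc pjs
Hunk 2: at line 2 remove [ojcs,pverc] add [isqq,lyv,ydlpz] -> 6 lines: mdpt ubd isqq lyv ydlpz pjs
Hunk 3: at line 4 remove [ydlpz] add [ldzbt] -> 6 lines: mdpt ubd isqq lyv ldzbt pjs
Hunk 4: at line 2 remove [isqq,lyv,ldzbt] add [lng,coj] -> 5 lines: mdpt ubd lng coj pjs
Hunk 5: at line 1 remove [lng] add [yak,gcrm,emr] -> 7 lines: mdpt ubd yak gcrm emr coj pjs
Final line count: 7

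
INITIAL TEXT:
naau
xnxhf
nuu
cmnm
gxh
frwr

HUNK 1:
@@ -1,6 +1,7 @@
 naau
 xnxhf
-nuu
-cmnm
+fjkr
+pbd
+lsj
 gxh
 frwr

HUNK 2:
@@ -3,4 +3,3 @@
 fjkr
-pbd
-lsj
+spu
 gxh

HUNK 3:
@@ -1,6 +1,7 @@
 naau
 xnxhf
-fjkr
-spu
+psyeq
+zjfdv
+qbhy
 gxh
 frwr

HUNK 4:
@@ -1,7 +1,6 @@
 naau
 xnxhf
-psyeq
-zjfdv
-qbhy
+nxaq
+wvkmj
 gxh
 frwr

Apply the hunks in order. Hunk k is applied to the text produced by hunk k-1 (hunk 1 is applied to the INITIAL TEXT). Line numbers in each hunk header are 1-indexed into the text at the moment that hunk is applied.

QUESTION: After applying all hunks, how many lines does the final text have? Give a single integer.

Hunk 1: at line 1 remove [nuu,cmnm] add [fjkr,pbd,lsj] -> 7 lines: naau xnxhf fjkr pbd lsj gxh frwr
Hunk 2: at line 3 remove [pbd,lsj] add [spu] -> 6 lines: naau xnxhf fjkr spu gxh frwr
Hunk 3: at line 1 remove [fjkr,spu] add [psyeq,zjfdv,qbhy] -> 7 lines: naau xnxhf psyeq zjfdv qbhy gxh frwr
Hunk 4: at line 1 remove [psyeq,zjfdv,qbhy] add [nxaq,wvkmj] -> 6 lines: naau xnxhf nxaq wvkmj gxh frwr
Final line count: 6

Answer: 6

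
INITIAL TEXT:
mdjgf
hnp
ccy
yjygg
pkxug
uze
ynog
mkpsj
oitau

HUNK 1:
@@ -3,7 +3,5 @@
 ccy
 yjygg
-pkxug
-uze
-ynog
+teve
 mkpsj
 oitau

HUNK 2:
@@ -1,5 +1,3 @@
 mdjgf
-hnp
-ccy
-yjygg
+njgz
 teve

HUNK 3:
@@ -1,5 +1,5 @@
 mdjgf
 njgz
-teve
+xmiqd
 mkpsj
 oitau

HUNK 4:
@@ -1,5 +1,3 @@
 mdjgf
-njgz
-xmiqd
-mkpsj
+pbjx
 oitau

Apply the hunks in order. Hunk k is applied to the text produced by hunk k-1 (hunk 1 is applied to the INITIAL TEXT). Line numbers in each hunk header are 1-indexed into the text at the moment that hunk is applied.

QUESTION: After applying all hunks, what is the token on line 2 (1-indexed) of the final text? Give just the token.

Hunk 1: at line 3 remove [pkxug,uze,ynog] add [teve] -> 7 lines: mdjgf hnp ccy yjygg teve mkpsj oitau
Hunk 2: at line 1 remove [hnp,ccy,yjygg] add [njgz] -> 5 lines: mdjgf njgz teve mkpsj oitau
Hunk 3: at line 1 remove [teve] add [xmiqd] -> 5 lines: mdjgf njgz xmiqd mkpsj oitau
Hunk 4: at line 1 remove [njgz,xmiqd,mkpsj] add [pbjx] -> 3 lines: mdjgf pbjx oitau
Final line 2: pbjx

Answer: pbjx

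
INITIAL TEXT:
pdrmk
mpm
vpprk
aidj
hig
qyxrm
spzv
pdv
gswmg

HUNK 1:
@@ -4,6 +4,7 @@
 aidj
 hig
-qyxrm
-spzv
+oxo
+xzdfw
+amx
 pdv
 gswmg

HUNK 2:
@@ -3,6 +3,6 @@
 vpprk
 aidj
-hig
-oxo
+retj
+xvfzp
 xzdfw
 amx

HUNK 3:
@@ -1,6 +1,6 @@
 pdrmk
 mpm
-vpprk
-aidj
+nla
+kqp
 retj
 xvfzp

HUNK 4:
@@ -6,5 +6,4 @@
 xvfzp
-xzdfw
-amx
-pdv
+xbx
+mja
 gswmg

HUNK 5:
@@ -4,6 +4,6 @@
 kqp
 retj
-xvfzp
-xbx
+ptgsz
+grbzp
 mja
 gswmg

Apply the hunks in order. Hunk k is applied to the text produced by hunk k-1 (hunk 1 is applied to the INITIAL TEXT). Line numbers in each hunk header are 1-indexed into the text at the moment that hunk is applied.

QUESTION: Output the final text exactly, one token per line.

Hunk 1: at line 4 remove [qyxrm,spzv] add [oxo,xzdfw,amx] -> 10 lines: pdrmk mpm vpprk aidj hig oxo xzdfw amx pdv gswmg
Hunk 2: at line 3 remove [hig,oxo] add [retj,xvfzp] -> 10 lines: pdrmk mpm vpprk aidj retj xvfzp xzdfw amx pdv gswmg
Hunk 3: at line 1 remove [vpprk,aidj] add [nla,kqp] -> 10 lines: pdrmk mpm nla kqp retj xvfzp xzdfw amx pdv gswmg
Hunk 4: at line 6 remove [xzdfw,amx,pdv] add [xbx,mja] -> 9 lines: pdrmk mpm nla kqp retj xvfzp xbx mja gswmg
Hunk 5: at line 4 remove [xvfzp,xbx] add [ptgsz,grbzp] -> 9 lines: pdrmk mpm nla kqp retj ptgsz grbzp mja gswmg

Answer: pdrmk
mpm
nla
kqp
retj
ptgsz
grbzp
mja
gswmg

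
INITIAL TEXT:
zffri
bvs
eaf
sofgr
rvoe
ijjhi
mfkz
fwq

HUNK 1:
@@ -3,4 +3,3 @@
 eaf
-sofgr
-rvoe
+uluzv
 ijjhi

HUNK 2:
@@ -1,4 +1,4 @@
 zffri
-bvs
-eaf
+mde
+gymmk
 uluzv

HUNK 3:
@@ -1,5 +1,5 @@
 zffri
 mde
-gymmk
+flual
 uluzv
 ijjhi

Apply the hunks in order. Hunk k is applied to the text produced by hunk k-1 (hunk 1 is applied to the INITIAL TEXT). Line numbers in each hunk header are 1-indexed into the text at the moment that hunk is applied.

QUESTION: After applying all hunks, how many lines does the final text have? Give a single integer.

Answer: 7

Derivation:
Hunk 1: at line 3 remove [sofgr,rvoe] add [uluzv] -> 7 lines: zffri bvs eaf uluzv ijjhi mfkz fwq
Hunk 2: at line 1 remove [bvs,eaf] add [mde,gymmk] -> 7 lines: zffri mde gymmk uluzv ijjhi mfkz fwq
Hunk 3: at line 1 remove [gymmk] add [flual] -> 7 lines: zffri mde flual uluzv ijjhi mfkz fwq
Final line count: 7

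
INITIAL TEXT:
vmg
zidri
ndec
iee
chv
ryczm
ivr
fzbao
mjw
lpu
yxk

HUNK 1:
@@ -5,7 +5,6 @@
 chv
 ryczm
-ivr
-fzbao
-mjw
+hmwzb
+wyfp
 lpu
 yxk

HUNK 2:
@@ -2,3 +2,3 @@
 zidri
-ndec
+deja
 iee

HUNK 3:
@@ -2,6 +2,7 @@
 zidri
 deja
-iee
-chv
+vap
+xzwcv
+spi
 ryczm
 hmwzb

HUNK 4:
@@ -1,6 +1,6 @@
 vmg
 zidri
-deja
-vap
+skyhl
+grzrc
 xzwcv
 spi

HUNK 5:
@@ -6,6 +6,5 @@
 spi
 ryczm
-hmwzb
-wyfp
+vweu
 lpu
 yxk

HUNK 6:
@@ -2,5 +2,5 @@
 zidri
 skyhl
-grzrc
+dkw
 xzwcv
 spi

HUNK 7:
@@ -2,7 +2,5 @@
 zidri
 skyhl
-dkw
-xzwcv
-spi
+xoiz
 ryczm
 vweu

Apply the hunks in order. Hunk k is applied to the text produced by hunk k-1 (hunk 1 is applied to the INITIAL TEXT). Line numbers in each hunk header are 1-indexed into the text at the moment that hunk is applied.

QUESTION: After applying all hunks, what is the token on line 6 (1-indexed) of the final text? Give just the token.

Hunk 1: at line 5 remove [ivr,fzbao,mjw] add [hmwzb,wyfp] -> 10 lines: vmg zidri ndec iee chv ryczm hmwzb wyfp lpu yxk
Hunk 2: at line 2 remove [ndec] add [deja] -> 10 lines: vmg zidri deja iee chv ryczm hmwzb wyfp lpu yxk
Hunk 3: at line 2 remove [iee,chv] add [vap,xzwcv,spi] -> 11 lines: vmg zidri deja vap xzwcv spi ryczm hmwzb wyfp lpu yxk
Hunk 4: at line 1 remove [deja,vap] add [skyhl,grzrc] -> 11 lines: vmg zidri skyhl grzrc xzwcv spi ryczm hmwzb wyfp lpu yxk
Hunk 5: at line 6 remove [hmwzb,wyfp] add [vweu] -> 10 lines: vmg zidri skyhl grzrc xzwcv spi ryczm vweu lpu yxk
Hunk 6: at line 2 remove [grzrc] add [dkw] -> 10 lines: vmg zidri skyhl dkw xzwcv spi ryczm vweu lpu yxk
Hunk 7: at line 2 remove [dkw,xzwcv,spi] add [xoiz] -> 8 lines: vmg zidri skyhl xoiz ryczm vweu lpu yxk
Final line 6: vweu

Answer: vweu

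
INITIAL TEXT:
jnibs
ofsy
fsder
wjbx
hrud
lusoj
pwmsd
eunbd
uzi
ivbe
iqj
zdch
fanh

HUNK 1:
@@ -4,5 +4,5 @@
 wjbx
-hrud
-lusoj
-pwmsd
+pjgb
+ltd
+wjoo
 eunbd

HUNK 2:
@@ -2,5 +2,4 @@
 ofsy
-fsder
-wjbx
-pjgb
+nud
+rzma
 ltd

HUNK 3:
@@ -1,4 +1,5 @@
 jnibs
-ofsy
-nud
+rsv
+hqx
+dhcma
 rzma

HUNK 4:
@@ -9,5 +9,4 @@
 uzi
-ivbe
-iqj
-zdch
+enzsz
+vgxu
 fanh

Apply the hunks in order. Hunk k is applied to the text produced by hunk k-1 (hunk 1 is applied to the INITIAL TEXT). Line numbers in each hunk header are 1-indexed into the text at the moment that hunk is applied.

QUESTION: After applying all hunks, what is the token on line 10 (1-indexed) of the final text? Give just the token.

Answer: enzsz

Derivation:
Hunk 1: at line 4 remove [hrud,lusoj,pwmsd] add [pjgb,ltd,wjoo] -> 13 lines: jnibs ofsy fsder wjbx pjgb ltd wjoo eunbd uzi ivbe iqj zdch fanh
Hunk 2: at line 2 remove [fsder,wjbx,pjgb] add [nud,rzma] -> 12 lines: jnibs ofsy nud rzma ltd wjoo eunbd uzi ivbe iqj zdch fanh
Hunk 3: at line 1 remove [ofsy,nud] add [rsv,hqx,dhcma] -> 13 lines: jnibs rsv hqx dhcma rzma ltd wjoo eunbd uzi ivbe iqj zdch fanh
Hunk 4: at line 9 remove [ivbe,iqj,zdch] add [enzsz,vgxu] -> 12 lines: jnibs rsv hqx dhcma rzma ltd wjoo eunbd uzi enzsz vgxu fanh
Final line 10: enzsz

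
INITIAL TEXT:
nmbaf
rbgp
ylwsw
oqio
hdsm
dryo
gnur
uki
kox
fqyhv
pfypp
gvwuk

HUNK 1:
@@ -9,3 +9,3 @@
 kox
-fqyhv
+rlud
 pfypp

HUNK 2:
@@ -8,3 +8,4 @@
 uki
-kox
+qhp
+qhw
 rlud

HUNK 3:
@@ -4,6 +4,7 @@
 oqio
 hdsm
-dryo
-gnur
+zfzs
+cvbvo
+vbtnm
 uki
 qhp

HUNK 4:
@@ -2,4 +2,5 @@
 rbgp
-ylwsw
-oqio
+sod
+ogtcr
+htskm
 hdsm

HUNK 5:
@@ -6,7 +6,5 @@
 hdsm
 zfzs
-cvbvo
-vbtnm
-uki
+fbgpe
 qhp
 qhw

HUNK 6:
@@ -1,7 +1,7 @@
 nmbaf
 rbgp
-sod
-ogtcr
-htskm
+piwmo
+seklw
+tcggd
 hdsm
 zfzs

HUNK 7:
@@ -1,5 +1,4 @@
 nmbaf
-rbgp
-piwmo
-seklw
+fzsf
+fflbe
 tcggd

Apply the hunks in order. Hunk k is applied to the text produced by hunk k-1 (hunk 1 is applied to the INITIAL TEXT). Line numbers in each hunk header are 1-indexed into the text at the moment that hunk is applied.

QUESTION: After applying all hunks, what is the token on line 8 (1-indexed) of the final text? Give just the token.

Hunk 1: at line 9 remove [fqyhv] add [rlud] -> 12 lines: nmbaf rbgp ylwsw oqio hdsm dryo gnur uki kox rlud pfypp gvwuk
Hunk 2: at line 8 remove [kox] add [qhp,qhw] -> 13 lines: nmbaf rbgp ylwsw oqio hdsm dryo gnur uki qhp qhw rlud pfypp gvwuk
Hunk 3: at line 4 remove [dryo,gnur] add [zfzs,cvbvo,vbtnm] -> 14 lines: nmbaf rbgp ylwsw oqio hdsm zfzs cvbvo vbtnm uki qhp qhw rlud pfypp gvwuk
Hunk 4: at line 2 remove [ylwsw,oqio] add [sod,ogtcr,htskm] -> 15 lines: nmbaf rbgp sod ogtcr htskm hdsm zfzs cvbvo vbtnm uki qhp qhw rlud pfypp gvwuk
Hunk 5: at line 6 remove [cvbvo,vbtnm,uki] add [fbgpe] -> 13 lines: nmbaf rbgp sod ogtcr htskm hdsm zfzs fbgpe qhp qhw rlud pfypp gvwuk
Hunk 6: at line 1 remove [sod,ogtcr,htskm] add [piwmo,seklw,tcggd] -> 13 lines: nmbaf rbgp piwmo seklw tcggd hdsm zfzs fbgpe qhp qhw rlud pfypp gvwuk
Hunk 7: at line 1 remove [rbgp,piwmo,seklw] add [fzsf,fflbe] -> 12 lines: nmbaf fzsf fflbe tcggd hdsm zfzs fbgpe qhp qhw rlud pfypp gvwuk
Final line 8: qhp

Answer: qhp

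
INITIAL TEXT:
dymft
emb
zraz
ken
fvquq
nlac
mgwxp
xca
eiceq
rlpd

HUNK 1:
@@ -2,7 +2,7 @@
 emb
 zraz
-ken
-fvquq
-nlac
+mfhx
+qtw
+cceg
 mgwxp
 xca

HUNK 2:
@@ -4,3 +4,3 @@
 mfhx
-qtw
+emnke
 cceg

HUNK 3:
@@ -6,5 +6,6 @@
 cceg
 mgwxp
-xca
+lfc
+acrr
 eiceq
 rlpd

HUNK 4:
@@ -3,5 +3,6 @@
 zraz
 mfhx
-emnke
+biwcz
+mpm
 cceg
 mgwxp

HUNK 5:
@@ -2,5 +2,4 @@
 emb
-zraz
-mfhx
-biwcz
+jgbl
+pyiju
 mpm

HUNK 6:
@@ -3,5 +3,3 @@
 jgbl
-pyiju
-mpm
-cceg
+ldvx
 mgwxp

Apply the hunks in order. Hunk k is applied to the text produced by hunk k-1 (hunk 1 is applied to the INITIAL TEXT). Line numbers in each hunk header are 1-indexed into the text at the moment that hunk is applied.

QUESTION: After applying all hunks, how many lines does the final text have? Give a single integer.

Answer: 9

Derivation:
Hunk 1: at line 2 remove [ken,fvquq,nlac] add [mfhx,qtw,cceg] -> 10 lines: dymft emb zraz mfhx qtw cceg mgwxp xca eiceq rlpd
Hunk 2: at line 4 remove [qtw] add [emnke] -> 10 lines: dymft emb zraz mfhx emnke cceg mgwxp xca eiceq rlpd
Hunk 3: at line 6 remove [xca] add [lfc,acrr] -> 11 lines: dymft emb zraz mfhx emnke cceg mgwxp lfc acrr eiceq rlpd
Hunk 4: at line 3 remove [emnke] add [biwcz,mpm] -> 12 lines: dymft emb zraz mfhx biwcz mpm cceg mgwxp lfc acrr eiceq rlpd
Hunk 5: at line 2 remove [zraz,mfhx,biwcz] add [jgbl,pyiju] -> 11 lines: dymft emb jgbl pyiju mpm cceg mgwxp lfc acrr eiceq rlpd
Hunk 6: at line 3 remove [pyiju,mpm,cceg] add [ldvx] -> 9 lines: dymft emb jgbl ldvx mgwxp lfc acrr eiceq rlpd
Final line count: 9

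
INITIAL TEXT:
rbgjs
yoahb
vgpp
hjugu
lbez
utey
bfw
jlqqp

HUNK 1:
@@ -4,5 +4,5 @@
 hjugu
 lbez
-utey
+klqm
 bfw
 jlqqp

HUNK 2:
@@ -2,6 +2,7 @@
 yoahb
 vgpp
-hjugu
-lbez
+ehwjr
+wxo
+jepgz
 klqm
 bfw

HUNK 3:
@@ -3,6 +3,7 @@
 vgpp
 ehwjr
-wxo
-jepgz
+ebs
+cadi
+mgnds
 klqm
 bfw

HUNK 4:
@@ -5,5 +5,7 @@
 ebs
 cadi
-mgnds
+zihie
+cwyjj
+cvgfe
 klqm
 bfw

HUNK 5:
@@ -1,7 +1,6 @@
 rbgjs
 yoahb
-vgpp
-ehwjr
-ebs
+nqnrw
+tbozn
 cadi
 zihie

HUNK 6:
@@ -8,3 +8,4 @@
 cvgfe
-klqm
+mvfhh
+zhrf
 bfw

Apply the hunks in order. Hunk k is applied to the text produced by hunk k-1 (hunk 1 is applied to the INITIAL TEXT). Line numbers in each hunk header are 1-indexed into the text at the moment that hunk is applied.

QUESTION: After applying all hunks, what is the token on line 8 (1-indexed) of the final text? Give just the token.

Answer: cvgfe

Derivation:
Hunk 1: at line 4 remove [utey] add [klqm] -> 8 lines: rbgjs yoahb vgpp hjugu lbez klqm bfw jlqqp
Hunk 2: at line 2 remove [hjugu,lbez] add [ehwjr,wxo,jepgz] -> 9 lines: rbgjs yoahb vgpp ehwjr wxo jepgz klqm bfw jlqqp
Hunk 3: at line 3 remove [wxo,jepgz] add [ebs,cadi,mgnds] -> 10 lines: rbgjs yoahb vgpp ehwjr ebs cadi mgnds klqm bfw jlqqp
Hunk 4: at line 5 remove [mgnds] add [zihie,cwyjj,cvgfe] -> 12 lines: rbgjs yoahb vgpp ehwjr ebs cadi zihie cwyjj cvgfe klqm bfw jlqqp
Hunk 5: at line 1 remove [vgpp,ehwjr,ebs] add [nqnrw,tbozn] -> 11 lines: rbgjs yoahb nqnrw tbozn cadi zihie cwyjj cvgfe klqm bfw jlqqp
Hunk 6: at line 8 remove [klqm] add [mvfhh,zhrf] -> 12 lines: rbgjs yoahb nqnrw tbozn cadi zihie cwyjj cvgfe mvfhh zhrf bfw jlqqp
Final line 8: cvgfe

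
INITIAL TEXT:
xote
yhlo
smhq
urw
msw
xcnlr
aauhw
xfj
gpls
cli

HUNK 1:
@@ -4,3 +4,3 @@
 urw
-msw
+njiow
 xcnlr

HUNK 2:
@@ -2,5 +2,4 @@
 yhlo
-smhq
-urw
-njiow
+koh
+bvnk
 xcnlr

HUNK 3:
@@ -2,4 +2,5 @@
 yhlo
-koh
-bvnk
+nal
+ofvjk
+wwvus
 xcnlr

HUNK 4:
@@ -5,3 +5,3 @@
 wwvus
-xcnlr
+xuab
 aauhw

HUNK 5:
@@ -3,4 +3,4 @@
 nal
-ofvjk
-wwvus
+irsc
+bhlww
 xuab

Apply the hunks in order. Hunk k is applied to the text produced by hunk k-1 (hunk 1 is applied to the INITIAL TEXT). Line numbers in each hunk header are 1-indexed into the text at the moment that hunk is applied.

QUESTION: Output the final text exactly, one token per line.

Answer: xote
yhlo
nal
irsc
bhlww
xuab
aauhw
xfj
gpls
cli

Derivation:
Hunk 1: at line 4 remove [msw] add [njiow] -> 10 lines: xote yhlo smhq urw njiow xcnlr aauhw xfj gpls cli
Hunk 2: at line 2 remove [smhq,urw,njiow] add [koh,bvnk] -> 9 lines: xote yhlo koh bvnk xcnlr aauhw xfj gpls cli
Hunk 3: at line 2 remove [koh,bvnk] add [nal,ofvjk,wwvus] -> 10 lines: xote yhlo nal ofvjk wwvus xcnlr aauhw xfj gpls cli
Hunk 4: at line 5 remove [xcnlr] add [xuab] -> 10 lines: xote yhlo nal ofvjk wwvus xuab aauhw xfj gpls cli
Hunk 5: at line 3 remove [ofvjk,wwvus] add [irsc,bhlww] -> 10 lines: xote yhlo nal irsc bhlww xuab aauhw xfj gpls cli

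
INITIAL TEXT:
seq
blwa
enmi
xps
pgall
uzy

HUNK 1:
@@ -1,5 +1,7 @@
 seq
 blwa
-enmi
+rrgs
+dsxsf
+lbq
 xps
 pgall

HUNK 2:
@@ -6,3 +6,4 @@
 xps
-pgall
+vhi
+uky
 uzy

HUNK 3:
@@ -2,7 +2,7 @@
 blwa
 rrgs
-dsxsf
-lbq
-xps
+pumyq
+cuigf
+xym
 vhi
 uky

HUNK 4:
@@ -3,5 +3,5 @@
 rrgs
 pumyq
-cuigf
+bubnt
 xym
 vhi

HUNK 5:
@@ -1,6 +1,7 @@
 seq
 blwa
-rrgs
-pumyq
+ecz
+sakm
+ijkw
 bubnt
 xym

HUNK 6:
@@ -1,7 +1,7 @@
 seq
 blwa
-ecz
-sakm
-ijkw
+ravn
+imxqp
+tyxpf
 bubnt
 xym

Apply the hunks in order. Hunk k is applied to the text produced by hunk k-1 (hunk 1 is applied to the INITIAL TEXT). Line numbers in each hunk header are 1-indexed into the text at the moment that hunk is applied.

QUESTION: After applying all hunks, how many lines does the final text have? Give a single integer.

Answer: 10

Derivation:
Hunk 1: at line 1 remove [enmi] add [rrgs,dsxsf,lbq] -> 8 lines: seq blwa rrgs dsxsf lbq xps pgall uzy
Hunk 2: at line 6 remove [pgall] add [vhi,uky] -> 9 lines: seq blwa rrgs dsxsf lbq xps vhi uky uzy
Hunk 3: at line 2 remove [dsxsf,lbq,xps] add [pumyq,cuigf,xym] -> 9 lines: seq blwa rrgs pumyq cuigf xym vhi uky uzy
Hunk 4: at line 3 remove [cuigf] add [bubnt] -> 9 lines: seq blwa rrgs pumyq bubnt xym vhi uky uzy
Hunk 5: at line 1 remove [rrgs,pumyq] add [ecz,sakm,ijkw] -> 10 lines: seq blwa ecz sakm ijkw bubnt xym vhi uky uzy
Hunk 6: at line 1 remove [ecz,sakm,ijkw] add [ravn,imxqp,tyxpf] -> 10 lines: seq blwa ravn imxqp tyxpf bubnt xym vhi uky uzy
Final line count: 10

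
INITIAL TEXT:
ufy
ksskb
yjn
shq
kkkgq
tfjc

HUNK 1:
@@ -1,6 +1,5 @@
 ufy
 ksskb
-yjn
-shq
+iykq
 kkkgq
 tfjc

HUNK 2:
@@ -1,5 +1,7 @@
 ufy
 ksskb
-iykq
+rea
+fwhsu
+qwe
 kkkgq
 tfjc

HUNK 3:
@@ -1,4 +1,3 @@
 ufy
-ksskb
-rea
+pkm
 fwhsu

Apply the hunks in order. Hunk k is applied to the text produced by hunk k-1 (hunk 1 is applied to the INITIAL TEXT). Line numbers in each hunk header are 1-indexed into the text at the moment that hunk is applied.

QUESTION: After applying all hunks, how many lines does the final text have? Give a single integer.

Hunk 1: at line 1 remove [yjn,shq] add [iykq] -> 5 lines: ufy ksskb iykq kkkgq tfjc
Hunk 2: at line 1 remove [iykq] add [rea,fwhsu,qwe] -> 7 lines: ufy ksskb rea fwhsu qwe kkkgq tfjc
Hunk 3: at line 1 remove [ksskb,rea] add [pkm] -> 6 lines: ufy pkm fwhsu qwe kkkgq tfjc
Final line count: 6

Answer: 6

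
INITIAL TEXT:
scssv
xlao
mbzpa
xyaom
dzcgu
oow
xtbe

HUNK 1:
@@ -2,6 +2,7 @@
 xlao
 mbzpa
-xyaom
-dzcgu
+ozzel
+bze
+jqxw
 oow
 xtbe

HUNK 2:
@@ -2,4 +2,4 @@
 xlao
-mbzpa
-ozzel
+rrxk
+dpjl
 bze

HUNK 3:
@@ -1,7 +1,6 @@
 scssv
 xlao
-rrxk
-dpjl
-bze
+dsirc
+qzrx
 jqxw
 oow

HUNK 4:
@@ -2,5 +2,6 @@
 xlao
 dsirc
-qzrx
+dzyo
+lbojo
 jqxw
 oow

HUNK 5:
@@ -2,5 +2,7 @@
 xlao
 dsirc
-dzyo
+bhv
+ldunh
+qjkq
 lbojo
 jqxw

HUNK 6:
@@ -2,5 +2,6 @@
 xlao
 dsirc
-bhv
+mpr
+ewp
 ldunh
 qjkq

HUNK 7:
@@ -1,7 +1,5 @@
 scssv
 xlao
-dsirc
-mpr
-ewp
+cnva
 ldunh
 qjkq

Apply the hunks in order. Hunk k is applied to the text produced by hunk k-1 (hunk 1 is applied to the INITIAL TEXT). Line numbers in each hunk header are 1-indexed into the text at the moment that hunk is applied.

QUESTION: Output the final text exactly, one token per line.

Hunk 1: at line 2 remove [xyaom,dzcgu] add [ozzel,bze,jqxw] -> 8 lines: scssv xlao mbzpa ozzel bze jqxw oow xtbe
Hunk 2: at line 2 remove [mbzpa,ozzel] add [rrxk,dpjl] -> 8 lines: scssv xlao rrxk dpjl bze jqxw oow xtbe
Hunk 3: at line 1 remove [rrxk,dpjl,bze] add [dsirc,qzrx] -> 7 lines: scssv xlao dsirc qzrx jqxw oow xtbe
Hunk 4: at line 2 remove [qzrx] add [dzyo,lbojo] -> 8 lines: scssv xlao dsirc dzyo lbojo jqxw oow xtbe
Hunk 5: at line 2 remove [dzyo] add [bhv,ldunh,qjkq] -> 10 lines: scssv xlao dsirc bhv ldunh qjkq lbojo jqxw oow xtbe
Hunk 6: at line 2 remove [bhv] add [mpr,ewp] -> 11 lines: scssv xlao dsirc mpr ewp ldunh qjkq lbojo jqxw oow xtbe
Hunk 7: at line 1 remove [dsirc,mpr,ewp] add [cnva] -> 9 lines: scssv xlao cnva ldunh qjkq lbojo jqxw oow xtbe

Answer: scssv
xlao
cnva
ldunh
qjkq
lbojo
jqxw
oow
xtbe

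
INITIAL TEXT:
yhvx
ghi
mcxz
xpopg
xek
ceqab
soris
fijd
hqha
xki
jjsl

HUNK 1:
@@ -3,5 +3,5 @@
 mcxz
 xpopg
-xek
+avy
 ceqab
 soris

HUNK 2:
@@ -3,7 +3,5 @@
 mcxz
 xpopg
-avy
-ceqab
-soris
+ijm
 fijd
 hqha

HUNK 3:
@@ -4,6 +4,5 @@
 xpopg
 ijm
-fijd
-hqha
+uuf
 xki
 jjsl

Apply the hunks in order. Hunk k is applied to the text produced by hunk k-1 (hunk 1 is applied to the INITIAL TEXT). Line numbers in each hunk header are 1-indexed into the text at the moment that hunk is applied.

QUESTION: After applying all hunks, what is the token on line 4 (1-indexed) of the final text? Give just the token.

Hunk 1: at line 3 remove [xek] add [avy] -> 11 lines: yhvx ghi mcxz xpopg avy ceqab soris fijd hqha xki jjsl
Hunk 2: at line 3 remove [avy,ceqab,soris] add [ijm] -> 9 lines: yhvx ghi mcxz xpopg ijm fijd hqha xki jjsl
Hunk 3: at line 4 remove [fijd,hqha] add [uuf] -> 8 lines: yhvx ghi mcxz xpopg ijm uuf xki jjsl
Final line 4: xpopg

Answer: xpopg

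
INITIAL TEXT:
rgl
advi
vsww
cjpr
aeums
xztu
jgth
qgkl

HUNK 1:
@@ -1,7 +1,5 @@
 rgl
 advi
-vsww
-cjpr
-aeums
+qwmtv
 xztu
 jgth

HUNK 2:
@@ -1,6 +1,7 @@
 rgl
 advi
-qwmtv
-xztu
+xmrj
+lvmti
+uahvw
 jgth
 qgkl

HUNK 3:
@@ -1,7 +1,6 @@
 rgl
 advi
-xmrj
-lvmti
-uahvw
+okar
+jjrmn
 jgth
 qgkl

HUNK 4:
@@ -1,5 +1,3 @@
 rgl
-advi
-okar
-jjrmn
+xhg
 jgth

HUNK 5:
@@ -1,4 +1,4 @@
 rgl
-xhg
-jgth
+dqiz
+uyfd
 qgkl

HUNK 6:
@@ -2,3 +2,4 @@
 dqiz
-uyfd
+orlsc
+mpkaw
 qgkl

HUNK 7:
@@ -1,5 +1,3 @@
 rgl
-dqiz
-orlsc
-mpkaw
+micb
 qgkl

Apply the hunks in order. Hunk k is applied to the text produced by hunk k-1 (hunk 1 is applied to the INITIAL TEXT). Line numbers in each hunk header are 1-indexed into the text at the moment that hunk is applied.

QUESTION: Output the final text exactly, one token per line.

Answer: rgl
micb
qgkl

Derivation:
Hunk 1: at line 1 remove [vsww,cjpr,aeums] add [qwmtv] -> 6 lines: rgl advi qwmtv xztu jgth qgkl
Hunk 2: at line 1 remove [qwmtv,xztu] add [xmrj,lvmti,uahvw] -> 7 lines: rgl advi xmrj lvmti uahvw jgth qgkl
Hunk 3: at line 1 remove [xmrj,lvmti,uahvw] add [okar,jjrmn] -> 6 lines: rgl advi okar jjrmn jgth qgkl
Hunk 4: at line 1 remove [advi,okar,jjrmn] add [xhg] -> 4 lines: rgl xhg jgth qgkl
Hunk 5: at line 1 remove [xhg,jgth] add [dqiz,uyfd] -> 4 lines: rgl dqiz uyfd qgkl
Hunk 6: at line 2 remove [uyfd] add [orlsc,mpkaw] -> 5 lines: rgl dqiz orlsc mpkaw qgkl
Hunk 7: at line 1 remove [dqiz,orlsc,mpkaw] add [micb] -> 3 lines: rgl micb qgkl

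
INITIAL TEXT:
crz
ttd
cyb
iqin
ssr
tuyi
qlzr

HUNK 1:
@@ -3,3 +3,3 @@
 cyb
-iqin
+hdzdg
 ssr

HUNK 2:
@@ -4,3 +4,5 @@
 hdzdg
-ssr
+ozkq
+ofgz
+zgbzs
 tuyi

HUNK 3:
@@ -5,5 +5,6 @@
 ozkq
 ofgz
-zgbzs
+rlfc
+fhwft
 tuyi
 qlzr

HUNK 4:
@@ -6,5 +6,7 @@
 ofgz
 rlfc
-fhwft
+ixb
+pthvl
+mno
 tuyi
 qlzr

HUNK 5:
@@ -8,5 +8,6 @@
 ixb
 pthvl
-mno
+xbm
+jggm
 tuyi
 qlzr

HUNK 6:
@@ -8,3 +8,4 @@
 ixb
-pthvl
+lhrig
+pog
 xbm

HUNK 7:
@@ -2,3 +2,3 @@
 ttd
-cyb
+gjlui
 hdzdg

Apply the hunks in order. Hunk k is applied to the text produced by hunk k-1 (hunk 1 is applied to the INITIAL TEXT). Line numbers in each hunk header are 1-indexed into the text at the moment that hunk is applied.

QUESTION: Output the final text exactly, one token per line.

Hunk 1: at line 3 remove [iqin] add [hdzdg] -> 7 lines: crz ttd cyb hdzdg ssr tuyi qlzr
Hunk 2: at line 4 remove [ssr] add [ozkq,ofgz,zgbzs] -> 9 lines: crz ttd cyb hdzdg ozkq ofgz zgbzs tuyi qlzr
Hunk 3: at line 5 remove [zgbzs] add [rlfc,fhwft] -> 10 lines: crz ttd cyb hdzdg ozkq ofgz rlfc fhwft tuyi qlzr
Hunk 4: at line 6 remove [fhwft] add [ixb,pthvl,mno] -> 12 lines: crz ttd cyb hdzdg ozkq ofgz rlfc ixb pthvl mno tuyi qlzr
Hunk 5: at line 8 remove [mno] add [xbm,jggm] -> 13 lines: crz ttd cyb hdzdg ozkq ofgz rlfc ixb pthvl xbm jggm tuyi qlzr
Hunk 6: at line 8 remove [pthvl] add [lhrig,pog] -> 14 lines: crz ttd cyb hdzdg ozkq ofgz rlfc ixb lhrig pog xbm jggm tuyi qlzr
Hunk 7: at line 2 remove [cyb] add [gjlui] -> 14 lines: crz ttd gjlui hdzdg ozkq ofgz rlfc ixb lhrig pog xbm jggm tuyi qlzr

Answer: crz
ttd
gjlui
hdzdg
ozkq
ofgz
rlfc
ixb
lhrig
pog
xbm
jggm
tuyi
qlzr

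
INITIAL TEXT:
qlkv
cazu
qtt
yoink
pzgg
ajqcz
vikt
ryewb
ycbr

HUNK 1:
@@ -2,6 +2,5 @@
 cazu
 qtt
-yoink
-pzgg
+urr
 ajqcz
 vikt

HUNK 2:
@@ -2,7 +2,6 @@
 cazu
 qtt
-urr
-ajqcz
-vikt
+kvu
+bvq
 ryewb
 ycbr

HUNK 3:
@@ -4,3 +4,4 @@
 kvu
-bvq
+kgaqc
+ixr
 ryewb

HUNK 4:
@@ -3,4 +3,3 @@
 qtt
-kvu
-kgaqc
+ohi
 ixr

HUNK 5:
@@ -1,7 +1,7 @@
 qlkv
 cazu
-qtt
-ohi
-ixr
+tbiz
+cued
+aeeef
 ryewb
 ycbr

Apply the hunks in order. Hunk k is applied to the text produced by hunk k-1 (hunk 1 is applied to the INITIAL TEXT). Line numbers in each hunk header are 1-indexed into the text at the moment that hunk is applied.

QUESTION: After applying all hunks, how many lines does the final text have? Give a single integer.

Answer: 7

Derivation:
Hunk 1: at line 2 remove [yoink,pzgg] add [urr] -> 8 lines: qlkv cazu qtt urr ajqcz vikt ryewb ycbr
Hunk 2: at line 2 remove [urr,ajqcz,vikt] add [kvu,bvq] -> 7 lines: qlkv cazu qtt kvu bvq ryewb ycbr
Hunk 3: at line 4 remove [bvq] add [kgaqc,ixr] -> 8 lines: qlkv cazu qtt kvu kgaqc ixr ryewb ycbr
Hunk 4: at line 3 remove [kvu,kgaqc] add [ohi] -> 7 lines: qlkv cazu qtt ohi ixr ryewb ycbr
Hunk 5: at line 1 remove [qtt,ohi,ixr] add [tbiz,cued,aeeef] -> 7 lines: qlkv cazu tbiz cued aeeef ryewb ycbr
Final line count: 7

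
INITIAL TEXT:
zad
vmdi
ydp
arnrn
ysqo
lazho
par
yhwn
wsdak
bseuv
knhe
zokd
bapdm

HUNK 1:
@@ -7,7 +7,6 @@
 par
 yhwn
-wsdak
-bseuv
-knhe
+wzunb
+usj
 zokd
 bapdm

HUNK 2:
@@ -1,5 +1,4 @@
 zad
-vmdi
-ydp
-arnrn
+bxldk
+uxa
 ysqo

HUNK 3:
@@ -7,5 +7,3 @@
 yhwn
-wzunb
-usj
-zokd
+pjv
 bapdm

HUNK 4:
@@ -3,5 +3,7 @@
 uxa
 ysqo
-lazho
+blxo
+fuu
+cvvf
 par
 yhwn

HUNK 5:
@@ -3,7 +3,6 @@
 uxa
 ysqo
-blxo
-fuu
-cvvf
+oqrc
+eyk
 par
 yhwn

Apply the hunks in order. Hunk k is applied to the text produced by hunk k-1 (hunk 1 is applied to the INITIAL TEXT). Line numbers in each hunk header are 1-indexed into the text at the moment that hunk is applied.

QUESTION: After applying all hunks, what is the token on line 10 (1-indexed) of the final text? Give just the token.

Hunk 1: at line 7 remove [wsdak,bseuv,knhe] add [wzunb,usj] -> 12 lines: zad vmdi ydp arnrn ysqo lazho par yhwn wzunb usj zokd bapdm
Hunk 2: at line 1 remove [vmdi,ydp,arnrn] add [bxldk,uxa] -> 11 lines: zad bxldk uxa ysqo lazho par yhwn wzunb usj zokd bapdm
Hunk 3: at line 7 remove [wzunb,usj,zokd] add [pjv] -> 9 lines: zad bxldk uxa ysqo lazho par yhwn pjv bapdm
Hunk 4: at line 3 remove [lazho] add [blxo,fuu,cvvf] -> 11 lines: zad bxldk uxa ysqo blxo fuu cvvf par yhwn pjv bapdm
Hunk 5: at line 3 remove [blxo,fuu,cvvf] add [oqrc,eyk] -> 10 lines: zad bxldk uxa ysqo oqrc eyk par yhwn pjv bapdm
Final line 10: bapdm

Answer: bapdm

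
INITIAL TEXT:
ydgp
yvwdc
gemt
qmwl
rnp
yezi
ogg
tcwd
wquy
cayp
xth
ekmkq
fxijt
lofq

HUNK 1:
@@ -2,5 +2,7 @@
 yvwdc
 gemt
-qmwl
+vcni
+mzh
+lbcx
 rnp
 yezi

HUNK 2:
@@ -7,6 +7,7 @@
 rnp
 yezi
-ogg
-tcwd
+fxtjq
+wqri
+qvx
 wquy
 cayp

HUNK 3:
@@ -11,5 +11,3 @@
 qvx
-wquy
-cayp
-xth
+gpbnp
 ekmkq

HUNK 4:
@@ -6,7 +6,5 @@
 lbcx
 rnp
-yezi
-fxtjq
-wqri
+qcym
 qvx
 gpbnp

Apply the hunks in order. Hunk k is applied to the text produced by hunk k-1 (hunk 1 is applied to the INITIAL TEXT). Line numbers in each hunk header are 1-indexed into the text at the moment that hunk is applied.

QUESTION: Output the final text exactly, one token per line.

Hunk 1: at line 2 remove [qmwl] add [vcni,mzh,lbcx] -> 16 lines: ydgp yvwdc gemt vcni mzh lbcx rnp yezi ogg tcwd wquy cayp xth ekmkq fxijt lofq
Hunk 2: at line 7 remove [ogg,tcwd] add [fxtjq,wqri,qvx] -> 17 lines: ydgp yvwdc gemt vcni mzh lbcx rnp yezi fxtjq wqri qvx wquy cayp xth ekmkq fxijt lofq
Hunk 3: at line 11 remove [wquy,cayp,xth] add [gpbnp] -> 15 lines: ydgp yvwdc gemt vcni mzh lbcx rnp yezi fxtjq wqri qvx gpbnp ekmkq fxijt lofq
Hunk 4: at line 6 remove [yezi,fxtjq,wqri] add [qcym] -> 13 lines: ydgp yvwdc gemt vcni mzh lbcx rnp qcym qvx gpbnp ekmkq fxijt lofq

Answer: ydgp
yvwdc
gemt
vcni
mzh
lbcx
rnp
qcym
qvx
gpbnp
ekmkq
fxijt
lofq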